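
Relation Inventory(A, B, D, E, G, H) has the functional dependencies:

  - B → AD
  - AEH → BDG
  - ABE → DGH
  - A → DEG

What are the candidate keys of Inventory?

{B}⁺: B→AD adds A, D; A→DEG adds E, G; ABE→DGH adds H → {A, B, D, E, G, H}.
{A, H}⁺: A→DEG adds D, E, G; AEH→BDG adds B → {A, B, D, E, G, H}.

B, AH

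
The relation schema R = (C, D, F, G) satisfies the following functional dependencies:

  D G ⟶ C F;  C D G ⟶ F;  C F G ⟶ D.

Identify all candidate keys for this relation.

Attribute G never appears on the right-hand side of any dependency, so G must belong to every candidate key.
{G}⁺ = {G}, which is not all of the schema, so we must add further attributes.
{D, G}⁺: DG→CF adds C, F → {C, D, F, G}. Minimal: {G}⁺ = {G}; {D}⁺ = {D} — none reach the full schema.
{C, F, G}⁺: CFG→D adds D → {C, D, F, G}. Minimal: {F, G}⁺ = {F, G}; {C, G}⁺ = {C, G}; {C, F}⁺ = {C, F} — none reach the full schema.

{D, G}, {C, F, G}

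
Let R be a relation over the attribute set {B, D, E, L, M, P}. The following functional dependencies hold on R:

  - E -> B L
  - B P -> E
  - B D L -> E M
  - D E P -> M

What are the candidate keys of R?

Attributes D, P never appear on any right-hand side, so every candidate key must contain {D, P}.
{D, P}⁺ = {D, P}, which is not all of the schema, so we must add further attributes.
{B, D, P}⁺: BP→E adds E; DEP→M adds M; E→BL adds L → {B, D, E, L, M, P}.
{D, E, P}⁺: E→BL adds B, L; BDL→EM adds M → {B, D, E, L, M, P}.
Any other superkey contains one of these as a subset, so there are no further candidate keys.

{B, D, P}, {D, E, P}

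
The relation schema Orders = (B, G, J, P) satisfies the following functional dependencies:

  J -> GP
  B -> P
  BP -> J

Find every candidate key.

Attribute B never appears on the right-hand side of any dependency, so B must belong to every candidate key.
{B}⁺ = {B, G, J, P}, which is all of the schema, so {B} is the only candidate key.

B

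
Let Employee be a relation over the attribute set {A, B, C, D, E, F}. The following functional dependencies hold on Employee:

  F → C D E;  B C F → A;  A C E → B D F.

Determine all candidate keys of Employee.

AF, BF, ACE

{A, F}⁺: F→CDE adds C, D, E; ACE→BDF adds B → {A, B, C, D, E, F}.
{B, F}⁺: F→CDE adds C, D, E; BCF→A adds A → {A, B, C, D, E, F}.
{A, C, E}⁺: ACE→BDF adds B, D, F → {A, B, C, D, E, F}.
Any other superkey contains one of these as a subset, so there are no further candidate keys.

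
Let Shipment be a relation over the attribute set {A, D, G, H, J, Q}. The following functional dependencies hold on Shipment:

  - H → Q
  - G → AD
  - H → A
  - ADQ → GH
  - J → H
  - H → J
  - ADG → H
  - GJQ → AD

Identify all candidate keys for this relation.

G, DH, DJ, ADQ

{G}⁺: G→AD adds A, D; ADG→H adds H; H→Q adds Q; H→J adds J → {A, D, G, H, J, Q}.
{D, H}⁺: H→Q adds Q; H→A adds A; ADQ→GH adds G; H→J adds J → {A, D, G, H, J, Q}.
{D, J}⁺: J→H adds H; H→Q adds Q; H→A adds A; ADQ→GH adds G → {A, D, G, H, J, Q}.
{A, D, Q}⁺: ADQ→GH adds G, H; H→J adds J → {A, D, G, H, J, Q}.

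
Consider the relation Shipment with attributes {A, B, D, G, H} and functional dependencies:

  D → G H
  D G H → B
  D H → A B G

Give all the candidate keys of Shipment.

Attribute D never appears on the right-hand side of any dependency, so D must belong to every candidate key.
{D}⁺ = {A, B, D, G, H}, which is all of the schema, so {D} is the only candidate key.

(D)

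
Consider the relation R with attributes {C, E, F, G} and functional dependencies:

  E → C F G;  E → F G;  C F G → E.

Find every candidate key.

{E}, {C, F, G}

{E}⁺: E→CFG adds C, F, G → {C, E, F, G}.
{C, F, G}⁺: CFG→E adds E → {C, E, F, G}. Minimal: {F, G}⁺ = {F, G}; {C, G}⁺ = {C, G}; {C, F}⁺ = {C, F} — none reach the full schema.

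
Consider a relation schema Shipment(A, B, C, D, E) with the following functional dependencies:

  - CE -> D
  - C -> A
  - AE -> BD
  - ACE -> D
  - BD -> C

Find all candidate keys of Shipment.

{A, E}, {C, E}, {B, D, E}

Attribute E never appears on the right-hand side of any dependency, so E must belong to every candidate key.
{E}⁺ = {E}, which is not all of the schema, so we must add further attributes.
{A, E}⁺: AE→BD adds B, D; BD→C adds C → {A, B, C, D, E}. Minimal: {E}⁺ = {E}; {A}⁺ = {A} — none reach the full schema.
{C, E}⁺: CE→D adds D; C→A adds A; AE→BD adds B → {A, B, C, D, E}. Minimal: {E}⁺ = {E}; {C}⁺ = {A, C} — none reach the full schema.
{B, D, E}⁺: BD→C adds C; C→A adds A → {A, B, C, D, E}. Minimal: {D, E}⁺ = {D, E}; {B, E}⁺ = {B, E}; {B, D}⁺ = {A, B, C, D} — none reach the full schema.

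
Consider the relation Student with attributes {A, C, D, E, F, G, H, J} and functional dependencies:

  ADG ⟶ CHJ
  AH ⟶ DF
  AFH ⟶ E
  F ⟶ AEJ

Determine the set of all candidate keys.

(A, D, G); (A, G, H); (D, F, G); (F, G, H)

Attribute G never appears on the right-hand side of any dependency, so G must belong to every candidate key.
{G}⁺ = {G}, which is not all of the schema, so we must add further attributes.
{A, D, G}⁺: ADG→CHJ adds C, H, J; AH→DF adds F; AFH→E adds E → {A, C, D, E, F, G, H, J}. Minimal: {D, G}⁺ = {D, G}; {A, G}⁺ = {A, G}; {A, D}⁺ = {A, D} — none reach the full schema.
{A, G, H}⁺: AH→DF adds D, F; AFH→E adds E; F→AEJ adds J; ADG→CHJ adds C → {A, C, D, E, F, G, H, J}. Minimal: {G, H}⁺ = {G, H}; {A, H}⁺ = {A, D, E, F, H, J}; {A, G}⁺ = {A, G} — none reach the full schema.
{D, F, G}⁺: F→AEJ adds A, E, J; ADG→CHJ adds C, H → {A, C, D, E, F, G, H, J}. Minimal: {F, G}⁺ = {A, E, F, G, J}; {D, G}⁺ = {D, G}; {D, F}⁺ = {A, D, E, F, J} — none reach the full schema.
{F, G, H}⁺: F→AEJ adds A, E, J; AH→DF adds D; ADG→CHJ adds C → {A, C, D, E, F, G, H, J}. Minimal: {G, H}⁺ = {G, H}; {F, H}⁺ = {A, D, E, F, H, J}; {F, G}⁺ = {A, E, F, G, J} — none reach the full schema.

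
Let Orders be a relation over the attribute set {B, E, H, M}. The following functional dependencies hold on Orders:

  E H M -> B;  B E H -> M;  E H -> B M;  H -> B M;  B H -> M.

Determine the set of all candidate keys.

{E, H}⁺: EH→BM adds B, M → {B, E, H, M}. Minimal: {H}⁺ = {B, H, M}; {E}⁺ = {E} — none reach the full schema.

EH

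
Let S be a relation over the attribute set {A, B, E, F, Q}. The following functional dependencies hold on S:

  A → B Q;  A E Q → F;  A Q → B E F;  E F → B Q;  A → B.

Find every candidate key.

{A}

Attribute A never appears on the right-hand side of any dependency, so A must belong to every candidate key.
{A}⁺ = {A, B, E, F, Q}, which is all of the schema, so {A} is the only candidate key.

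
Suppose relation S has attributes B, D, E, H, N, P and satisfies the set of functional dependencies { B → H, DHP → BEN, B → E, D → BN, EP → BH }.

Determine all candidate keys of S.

Attributes D, P never appear on any right-hand side, so every candidate key must contain {D, P}.
{D, P}⁺ = {B, D, E, H, N, P}, which is all of the schema, so {D, P} is the only candidate key.

{D, P}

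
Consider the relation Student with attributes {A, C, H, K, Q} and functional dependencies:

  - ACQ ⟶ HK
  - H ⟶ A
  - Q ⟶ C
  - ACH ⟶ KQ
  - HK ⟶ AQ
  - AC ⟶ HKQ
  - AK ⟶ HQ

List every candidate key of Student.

{A, C}⁺: AC→HKQ adds H, K, Q → {A, C, H, K, Q}. Minimal: {C}⁺ = {C}; {A}⁺ = {A} — none reach the full schema.
{A, K}⁺: AK→HQ adds H, Q; Q→C adds C → {A, C, H, K, Q}. Minimal: {K}⁺ = {K}; {A}⁺ = {A} — none reach the full schema.
{A, Q}⁺: Q→C adds C; AC→HKQ adds H, K → {A, C, H, K, Q}. Minimal: {Q}⁺ = {C, Q}; {A}⁺ = {A} — none reach the full schema.
{C, H}⁺: H→A adds A; ACH→KQ adds K, Q → {A, C, H, K, Q}. Minimal: {H}⁺ = {A, H}; {C}⁺ = {C} — none reach the full schema.
{H, K}⁺: H→A adds A; HK→AQ adds Q; Q→C adds C → {A, C, H, K, Q}. Minimal: {K}⁺ = {K}; {H}⁺ = {A, H} — none reach the full schema.
{H, Q}⁺: H→A adds A; Q→C adds C; ACH→KQ adds K → {A, C, H, K, Q}. Minimal: {Q}⁺ = {C, Q}; {H}⁺ = {A, H} — none reach the full schema.

{A, C}; {A, K}; {A, Q}; {C, H}; {H, K}; {H, Q}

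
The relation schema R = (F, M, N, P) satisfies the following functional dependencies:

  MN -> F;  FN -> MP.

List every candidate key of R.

{F, N}, {M, N}

Attribute N never appears on the right-hand side of any dependency, so N must belong to every candidate key.
{N}⁺ = {N}, which is not all of the schema, so we must add further attributes.
{F, N}⁺: FN→MP adds M, P → {F, M, N, P}. Minimal: {N}⁺ = {N}; {F}⁺ = {F} — none reach the full schema.
{M, N}⁺: MN→F adds F; FN→MP adds P → {F, M, N, P}. Minimal: {N}⁺ = {N}; {M}⁺ = {M} — none reach the full schema.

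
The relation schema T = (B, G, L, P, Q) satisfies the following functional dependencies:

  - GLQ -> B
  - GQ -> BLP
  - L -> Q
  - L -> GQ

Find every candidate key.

{L}, {G, Q}

{L}⁺: L→Q adds Q; L→GQ adds G; GLQ→B adds B; GQ→BLP adds P → {B, G, L, P, Q}.
{G, Q}⁺: GQ→BLP adds B, L, P → {B, G, L, P, Q}. Minimal: {Q}⁺ = {Q}; {G}⁺ = {G} — none reach the full schema.
Any other superkey contains one of these as a subset, so there are no further candidate keys.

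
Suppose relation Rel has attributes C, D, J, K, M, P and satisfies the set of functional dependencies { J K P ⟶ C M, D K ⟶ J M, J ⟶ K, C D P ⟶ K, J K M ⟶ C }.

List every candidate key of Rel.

(C, D, P), (D, J, P), (D, K, P)

Attributes D, P never appear on any right-hand side, so every candidate key must contain {D, P}.
{D, P}⁺ = {D, P}, which is not all of the schema, so we must add further attributes.
{C, D, P}⁺: CDP→K adds K; DK→JM adds J, M → {C, D, J, K, M, P}.
{D, J, P}⁺: J→K adds K; JKP→CM adds C, M → {C, D, J, K, M, P}.
{D, K, P}⁺: DK→JM adds J, M; JKM→C adds C → {C, D, J, K, M, P}.
Any other superkey contains one of these as a subset, so there are no further candidate keys.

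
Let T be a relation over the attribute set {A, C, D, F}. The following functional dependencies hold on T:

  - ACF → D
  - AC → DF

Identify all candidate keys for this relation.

{A, C}⁺: AC→DF adds D, F → {A, C, D, F}. Minimal: {C}⁺ = {C}; {A}⁺ = {A} — none reach the full schema.
No other minimal superkey exists.

AC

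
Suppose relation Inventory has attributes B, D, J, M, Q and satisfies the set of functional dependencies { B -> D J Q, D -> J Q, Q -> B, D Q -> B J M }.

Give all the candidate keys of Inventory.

{B}, {D}, {Q}

{B}⁺: B→DJQ adds D, J, Q; DQ→BJM adds M → {B, D, J, M, Q}.
{D}⁺: D→JQ adds J, Q; Q→B adds B; DQ→BJM adds M → {B, D, J, M, Q}.
{Q}⁺: Q→B adds B; B→DJQ adds D, J; DQ→BJM adds M → {B, D, J, M, Q}.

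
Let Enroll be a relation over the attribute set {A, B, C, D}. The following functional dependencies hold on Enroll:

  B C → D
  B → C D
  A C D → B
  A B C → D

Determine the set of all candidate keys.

{A, B}, {A, C, D}

Attribute A never appears on the right-hand side of any dependency, so A must belong to every candidate key.
{A}⁺ = {A}, which is not all of the schema, so we must add further attributes.
{A, B}⁺: B→CD adds C, D → {A, B, C, D}. Minimal: {B}⁺ = {B, C, D}; {A}⁺ = {A} — none reach the full schema.
{A, C, D}⁺: ACD→B adds B → {A, B, C, D}. Minimal: {C, D}⁺ = {C, D}; {A, D}⁺ = {A, D}; {A, C}⁺ = {A, C} — none reach the full schema.
Any other superkey contains one of these as a subset, so there are no further candidate keys.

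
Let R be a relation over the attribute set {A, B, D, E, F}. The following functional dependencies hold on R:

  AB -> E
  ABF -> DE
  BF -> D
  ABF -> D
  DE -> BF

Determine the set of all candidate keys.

Attribute A never appears on the right-hand side of any dependency, so A must belong to every candidate key.
{A}⁺ = {A}, which is not all of the schema, so we must add further attributes.
{A, B, D}⁺: AB→E adds E; DE→BF adds F → {A, B, D, E, F}. Minimal: {B, D}⁺ = {B, D}; {A, D}⁺ = {A, D}; {A, B}⁺ = {A, B, E} — none reach the full schema.
{A, B, F}⁺: AB→E adds E; ABF→DE adds D → {A, B, D, E, F}. Minimal: {B, F}⁺ = {B, D, F}; {A, F}⁺ = {A, F}; {A, B}⁺ = {A, B, E} — none reach the full schema.
{A, D, E}⁺: DE→BF adds B, F → {A, B, D, E, F}. Minimal: {D, E}⁺ = {B, D, E, F}; {A, E}⁺ = {A, E}; {A, D}⁺ = {A, D} — none reach the full schema.
Any other superkey contains one of these as a subset, so there are no further candidate keys.

{A, B, D}; {A, B, F}; {A, D, E}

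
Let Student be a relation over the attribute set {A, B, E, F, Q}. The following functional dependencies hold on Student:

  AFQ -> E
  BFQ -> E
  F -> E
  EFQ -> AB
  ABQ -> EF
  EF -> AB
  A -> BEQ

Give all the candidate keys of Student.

A, F

{A}⁺: A→BEQ adds B, E, Q; ABQ→EF adds F → {A, B, E, F, Q}.
{F}⁺: F→E adds E; EF→AB adds A, B; A→BEQ adds Q → {A, B, E, F, Q}.
Any other superkey contains one of these as a subset, so there are no further candidate keys.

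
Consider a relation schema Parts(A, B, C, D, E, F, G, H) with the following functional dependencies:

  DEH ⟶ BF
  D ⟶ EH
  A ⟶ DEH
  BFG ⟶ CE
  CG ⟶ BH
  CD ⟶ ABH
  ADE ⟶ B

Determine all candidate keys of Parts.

AG, DG

Attribute G never appears on the right-hand side of any dependency, so G must belong to every candidate key.
{G}⁺ = {G}, which is not all of the schema, so we must add further attributes.
{A, G}⁺: A→DEH adds D, E, H; ADE→B adds B; DEH→BF adds F; BFG→CE adds C → {A, B, C, D, E, F, G, H}. Minimal: {G}⁺ = {G}; {A}⁺ = {A, B, D, E, F, H} — none reach the full schema.
{D, G}⁺: D→EH adds E, H; DEH→BF adds B, F; BFG→CE adds C; CD→ABH adds A → {A, B, C, D, E, F, G, H}. Minimal: {G}⁺ = {G}; {D}⁺ = {B, D, E, F, H} — none reach the full schema.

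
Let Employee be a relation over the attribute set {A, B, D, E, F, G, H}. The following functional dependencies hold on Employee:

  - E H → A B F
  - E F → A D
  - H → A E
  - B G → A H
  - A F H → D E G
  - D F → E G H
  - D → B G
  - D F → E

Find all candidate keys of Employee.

(D); (H); (B, G); (E, F)

{D}⁺: D→BG adds B, G; BG→AH adds A, H; H→AE adds E; EH→ABF adds F → {A, B, D, E, F, G, H}.
{H}⁺: H→AE adds A, E; EH→ABF adds B, F; EF→AD adds D; AFH→DEG adds G → {A, B, D, E, F, G, H}.
{B, G}⁺: BG→AH adds A, H; H→AE adds E; EH→ABF adds F; EF→AD adds D → {A, B, D, E, F, G, H}. Minimal: {G}⁺ = {G}; {B}⁺ = {B} — none reach the full schema.
{E, F}⁺: EF→AD adds A, D; DF→EGH adds G, H; D→BG adds B → {A, B, D, E, F, G, H}. Minimal: {F}⁺ = {F}; {E}⁺ = {E} — none reach the full schema.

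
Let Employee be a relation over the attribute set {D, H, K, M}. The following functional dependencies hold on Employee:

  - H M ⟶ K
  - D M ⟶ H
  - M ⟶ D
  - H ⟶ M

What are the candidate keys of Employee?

{H}⁺: H→M adds M; HM→K adds K; M→D adds D → {D, H, K, M}.
{M}⁺: M→D adds D; DM→H adds H; HM→K adds K → {D, H, K, M}.
Any other superkey contains one of these as a subset, so there are no further candidate keys.

{H}; {M}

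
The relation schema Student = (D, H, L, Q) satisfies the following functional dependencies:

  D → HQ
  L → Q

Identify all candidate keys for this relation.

Attributes D, L never appear on any right-hand side, so every candidate key must contain {D, L}.
{D, L}⁺ = {D, H, L, Q}, which is all of the schema, so {D, L} is the only candidate key.

DL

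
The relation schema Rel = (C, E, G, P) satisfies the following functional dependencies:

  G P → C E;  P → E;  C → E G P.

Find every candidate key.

(C), (G, P)

{C}⁺: C→EGP adds E, G, P → {C, E, G, P}.
{G, P}⁺: GP→CE adds C, E → {C, E, G, P}.
Any other superkey contains one of these as a subset, so there are no further candidate keys.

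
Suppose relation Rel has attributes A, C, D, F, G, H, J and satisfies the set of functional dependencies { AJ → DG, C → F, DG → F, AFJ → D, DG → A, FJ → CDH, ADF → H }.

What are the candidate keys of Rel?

{A, J}⁺: AJ→DG adds D, G; DG→F adds F; FJ→CDH adds C, H → {A, C, D, F, G, H, J}.
{C, G, J}⁺: C→F adds F; FJ→CDH adds D, H; DG→A adds A → {A, C, D, F, G, H, J}.
{D, G, J}⁺: DG→F adds F; DG→A adds A; FJ→CDH adds C, H → {A, C, D, F, G, H, J}.
{F, G, J}⁺: FJ→CDH adds C, D, H; DG→A adds A → {A, C, D, F, G, H, J}.

{A, J}; {C, G, J}; {D, G, J}; {F, G, J}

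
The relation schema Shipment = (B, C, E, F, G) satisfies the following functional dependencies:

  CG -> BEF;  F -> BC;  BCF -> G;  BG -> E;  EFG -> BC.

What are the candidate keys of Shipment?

{F}⁺: F→BC adds B, C; BCF→G adds G; BG→E adds E → {B, C, E, F, G}.
{C, G}⁺: CG→BEF adds B, E, F → {B, C, E, F, G}. Minimal: {G}⁺ = {G}; {C}⁺ = {C} — none reach the full schema.

F, CG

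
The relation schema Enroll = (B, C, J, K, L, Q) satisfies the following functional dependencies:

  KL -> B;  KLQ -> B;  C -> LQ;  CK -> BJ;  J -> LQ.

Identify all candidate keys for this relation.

Attributes C, K never appear on any right-hand side, so every candidate key must contain {C, K}.
{C, K}⁺ = {B, C, J, K, L, Q}, which is all of the schema, so {C, K} is the only candidate key.

(C, K)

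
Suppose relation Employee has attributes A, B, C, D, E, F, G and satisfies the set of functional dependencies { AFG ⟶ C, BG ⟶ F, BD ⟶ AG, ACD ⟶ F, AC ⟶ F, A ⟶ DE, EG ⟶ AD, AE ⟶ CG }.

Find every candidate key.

Attribute B never appears on the right-hand side of any dependency, so B must belong to every candidate key.
{B}⁺ = {B}, which is not all of the schema, so we must add further attributes.
{A, B}⁺: A→DE adds D, E; AE→CG adds C, G; BG→F adds F → {A, B, C, D, E, F, G}. Minimal: {B}⁺ = {B}; {A}⁺ = {A, C, D, E, F, G} — none reach the full schema.
{B, D}⁺: BD→AG adds A, G; A→DE adds E; AE→CG adds C; BG→F adds F → {A, B, C, D, E, F, G}. Minimal: {D}⁺ = {D}; {B}⁺ = {B} — none reach the full schema.
{B, E, G}⁺: BG→F adds F; EG→AD adds A, D; AE→CG adds C → {A, B, C, D, E, F, G}. Minimal: {E, G}⁺ = {A, C, D, E, F, G}; {B, G}⁺ = {B, F, G}; {B, E}⁺ = {B, E} — none reach the full schema.
Any other superkey contains one of these as a subset, so there are no further candidate keys.

(A, B), (B, D), (B, E, G)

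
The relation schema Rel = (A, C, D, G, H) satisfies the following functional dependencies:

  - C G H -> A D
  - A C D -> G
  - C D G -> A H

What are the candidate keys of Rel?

ACD, CDG, CGH

Attribute C never appears on the right-hand side of any dependency, so C must belong to every candidate key.
{C}⁺ = {C}, which is not all of the schema, so we must add further attributes.
{A, C, D}⁺: ACD→G adds G; CDG→AH adds H → {A, C, D, G, H}. Minimal: {C, D}⁺ = {C, D}; {A, D}⁺ = {A, D}; {A, C}⁺ = {A, C} — none reach the full schema.
{C, D, G}⁺: CDG→AH adds A, H → {A, C, D, G, H}. Minimal: {D, G}⁺ = {D, G}; {C, G}⁺ = {C, G}; {C, D}⁺ = {C, D} — none reach the full schema.
{C, G, H}⁺: CGH→AD adds A, D → {A, C, D, G, H}. Minimal: {G, H}⁺ = {G, H}; {C, H}⁺ = {C, H}; {C, G}⁺ = {C, G} — none reach the full schema.
Any other superkey contains one of these as a subset, so there are no further candidate keys.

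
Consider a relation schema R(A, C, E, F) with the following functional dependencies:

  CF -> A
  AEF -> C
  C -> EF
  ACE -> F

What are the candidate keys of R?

C; AEF

{C}⁺: C→EF adds E, F; CF→A adds A → {A, C, E, F}.
{A, E, F}⁺: AEF→C adds C → {A, C, E, F}.
Any other superkey contains one of these as a subset, so there are no further candidate keys.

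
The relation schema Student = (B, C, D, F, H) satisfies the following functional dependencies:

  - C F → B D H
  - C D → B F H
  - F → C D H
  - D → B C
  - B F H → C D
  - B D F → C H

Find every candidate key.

D; F

{D}⁺: D→BC adds B, C; CD→BFH adds F, H → {B, C, D, F, H}.
{F}⁺: F→CDH adds C, D, H; D→BC adds B → {B, C, D, F, H}.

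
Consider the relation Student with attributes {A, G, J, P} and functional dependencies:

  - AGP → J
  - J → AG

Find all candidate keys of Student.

{J, P}, {A, G, P}

Attribute P never appears on the right-hand side of any dependency, so P must belong to every candidate key.
{P}⁺ = {P}, which is not all of the schema, so we must add further attributes.
{J, P}⁺: J→AG adds A, G → {A, G, J, P}.
{A, G, P}⁺: AGP→J adds J → {A, G, J, P}.
Any other superkey contains one of these as a subset, so there are no further candidate keys.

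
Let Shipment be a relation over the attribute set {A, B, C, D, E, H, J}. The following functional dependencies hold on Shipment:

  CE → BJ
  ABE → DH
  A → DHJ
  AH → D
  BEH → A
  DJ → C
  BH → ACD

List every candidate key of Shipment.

{A, E}, {B, E, H}, {C, E, H}, {D, E, H, J}

Attribute E never appears on the right-hand side of any dependency, so E must belong to every candidate key.
{E}⁺ = {E}, which is not all of the schema, so we must add further attributes.
{A, E}⁺: A→DHJ adds D, H, J; DJ→C adds C; CE→BJ adds B → {A, B, C, D, E, H, J}. Minimal: {E}⁺ = {E}; {A}⁺ = {A, C, D, H, J} — none reach the full schema.
{B, E, H}⁺: BEH→A adds A; BH→ACD adds C, D; CE→BJ adds J → {A, B, C, D, E, H, J}. Minimal: {E, H}⁺ = {E, H}; {B, H}⁺ = {A, B, C, D, H, J}; {B, E}⁺ = {B, E} — none reach the full schema.
{C, E, H}⁺: CE→BJ adds B, J; BEH→A adds A; BH→ACD adds D → {A, B, C, D, E, H, J}. Minimal: {E, H}⁺ = {E, H}; {C, H}⁺ = {C, H}; {C, E}⁺ = {B, C, E, J} — none reach the full schema.
{D, E, H, J}⁺: DJ→C adds C; CE→BJ adds B; BEH→A adds A → {A, B, C, D, E, H, J}. Minimal: {E, H, J}⁺ = {E, H, J}; {D, H, J}⁺ = {C, D, H, J}; {D, E, J}⁺ = {B, C, D, E, J}; … — none reach the full schema.
Any other superkey contains one of these as a subset, so there are no further candidate keys.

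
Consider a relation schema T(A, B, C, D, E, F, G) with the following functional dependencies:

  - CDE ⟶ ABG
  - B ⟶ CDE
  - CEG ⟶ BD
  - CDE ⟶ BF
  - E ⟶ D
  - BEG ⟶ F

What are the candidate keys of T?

{B}⁺: B→CDE adds C, D, E; CDE→BF adds F; CDE→ABG adds A, G → {A, B, C, D, E, F, G}.
{C, E}⁺: E→D adds D; CDE→ABG adds A, B, G; CDE→BF adds F → {A, B, C, D, E, F, G}.

(B); (C, E)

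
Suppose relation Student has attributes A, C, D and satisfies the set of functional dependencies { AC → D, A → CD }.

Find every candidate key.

Attribute A never appears on the right-hand side of any dependency, so A must belong to every candidate key.
{A}⁺ = {A, C, D}, which is all of the schema, so {A} is the only candidate key.

(A)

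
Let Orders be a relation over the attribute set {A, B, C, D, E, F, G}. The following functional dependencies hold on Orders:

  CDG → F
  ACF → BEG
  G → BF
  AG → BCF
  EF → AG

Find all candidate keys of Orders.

Attribute D never appears on the right-hand side of any dependency, so D must belong to every candidate key.
{D}⁺ = {D}, which is not all of the schema, so we must add further attributes.
{A, D, G}⁺: G→BF adds B, F; AG→BCF adds C; ACF→BEG adds E → {A, B, C, D, E, F, G}. Minimal: {D, G}⁺ = {B, D, F, G}; {A, G}⁺ = {A, B, C, E, F, G}; {A, D}⁺ = {A, D} — none reach the full schema.
{D, E, F}⁺: EF→AG adds A, G; G→BF adds B; AG→BCF adds C → {A, B, C, D, E, F, G}. Minimal: {E, F}⁺ = {A, B, C, E, F, G}; {D, F}⁺ = {D, F}; {D, E}⁺ = {D, E} — none reach the full schema.
{D, E, G}⁺: G→BF adds B, F; EF→AG adds A; AG→BCF adds C → {A, B, C, D, E, F, G}. Minimal: {E, G}⁺ = {A, B, C, E, F, G}; {D, G}⁺ = {B, D, F, G}; {D, E}⁺ = {D, E} — none reach the full schema.
{A, C, D, F}⁺: ACF→BEG adds B, E, G → {A, B, C, D, E, F, G}. Minimal: {C, D, F}⁺ = {C, D, F}; {A, D, F}⁺ = {A, D, F}; {A, C, F}⁺ = {A, B, C, E, F, G}; … — none reach the full schema.

{A, D, G}, {D, E, F}, {D, E, G}, {A, C, D, F}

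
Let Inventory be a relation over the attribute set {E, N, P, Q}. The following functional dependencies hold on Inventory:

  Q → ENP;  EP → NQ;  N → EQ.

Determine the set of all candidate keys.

{N}⁺: N→EQ adds E, Q; Q→ENP adds P → {E, N, P, Q}.
{Q}⁺: Q→ENP adds E, N, P → {E, N, P, Q}.
{E, P}⁺: EP→NQ adds N, Q → {E, N, P, Q}. Minimal: {P}⁺ = {P}; {E}⁺ = {E} — none reach the full schema.

N, Q, EP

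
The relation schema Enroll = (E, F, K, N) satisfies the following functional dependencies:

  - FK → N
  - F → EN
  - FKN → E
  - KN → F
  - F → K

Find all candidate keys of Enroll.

F, KN

{F}⁺: F→EN adds E, N; F→K adds K → {E, F, K, N}.
{K, N}⁺: KN→F adds F; F→EN adds E → {E, F, K, N}.
Any other superkey contains one of these as a subset, so there are no further candidate keys.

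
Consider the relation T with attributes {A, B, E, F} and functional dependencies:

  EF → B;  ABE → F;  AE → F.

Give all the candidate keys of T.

Attributes A, E never appear on any right-hand side, so every candidate key must contain {A, E}.
{A, E}⁺ = {A, B, E, F}, which is all of the schema, so {A, E} is the only candidate key.

{A, E}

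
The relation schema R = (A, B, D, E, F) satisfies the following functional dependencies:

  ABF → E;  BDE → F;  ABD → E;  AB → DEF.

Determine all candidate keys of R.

Attributes A, B never appear on any right-hand side, so every candidate key must contain {A, B}.
{A, B}⁺ = {A, B, D, E, F}, which is all of the schema, so {A, B} is the only candidate key.

{A, B}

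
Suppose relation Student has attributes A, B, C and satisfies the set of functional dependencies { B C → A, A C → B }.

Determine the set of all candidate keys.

{A, C}⁺: AC→B adds B → {A, B, C}.
{B, C}⁺: BC→A adds A → {A, B, C}.

{A, C}, {B, C}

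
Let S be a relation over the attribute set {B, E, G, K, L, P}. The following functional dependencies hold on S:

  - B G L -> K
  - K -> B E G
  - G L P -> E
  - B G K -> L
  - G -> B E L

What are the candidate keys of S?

Attribute P never appears on the right-hand side of any dependency, so P must belong to every candidate key.
{P}⁺ = {P}, which is not all of the schema, so we must add further attributes.
{G, P}⁺: G→BEL adds B, E, L; BGL→K adds K → {B, E, G, K, L, P}. Minimal: {P}⁺ = {P}; {G}⁺ = {B, E, G, K, L} — none reach the full schema.
{K, P}⁺: K→BEG adds B, E, G; BGK→L adds L → {B, E, G, K, L, P}. Minimal: {P}⁺ = {P}; {K}⁺ = {B, E, G, K, L} — none reach the full schema.

{G, P}, {K, P}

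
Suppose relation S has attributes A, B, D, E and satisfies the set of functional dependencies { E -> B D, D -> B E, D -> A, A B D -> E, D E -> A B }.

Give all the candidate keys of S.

(D); (E)

{D}⁺: D→BE adds B, E; D→A adds A → {A, B, D, E}.
{E}⁺: E→BD adds B, D; D→A adds A → {A, B, D, E}.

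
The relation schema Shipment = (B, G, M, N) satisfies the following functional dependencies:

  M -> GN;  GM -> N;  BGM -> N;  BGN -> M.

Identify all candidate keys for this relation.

{B, M}, {B, G, N}

Attribute B never appears on the right-hand side of any dependency, so B must belong to every candidate key.
{B}⁺ = {B}, which is not all of the schema, so we must add further attributes.
{B, M}⁺: M→GN adds G, N → {B, G, M, N}. Minimal: {M}⁺ = {G, M, N}; {B}⁺ = {B} — none reach the full schema.
{B, G, N}⁺: BGN→M adds M → {B, G, M, N}. Minimal: {G, N}⁺ = {G, N}; {B, N}⁺ = {B, N}; {B, G}⁺ = {B, G} — none reach the full schema.
Any other superkey contains one of these as a subset, so there are no further candidate keys.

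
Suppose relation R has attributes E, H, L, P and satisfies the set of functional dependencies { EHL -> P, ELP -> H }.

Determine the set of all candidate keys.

Attributes E, L never appear on any right-hand side, so every candidate key must contain {E, L}.
{E, L}⁺ = {E, L}, which is not all of the schema, so we must add further attributes.
{E, H, L}⁺: EHL→P adds P → {E, H, L, P}. Minimal: {H, L}⁺ = {H, L}; {E, L}⁺ = {E, L}; {E, H}⁺ = {E, H} — none reach the full schema.
{E, L, P}⁺: ELP→H adds H → {E, H, L, P}. Minimal: {L, P}⁺ = {L, P}; {E, P}⁺ = {E, P}; {E, L}⁺ = {E, L} — none reach the full schema.

{E, H, L}; {E, L, P}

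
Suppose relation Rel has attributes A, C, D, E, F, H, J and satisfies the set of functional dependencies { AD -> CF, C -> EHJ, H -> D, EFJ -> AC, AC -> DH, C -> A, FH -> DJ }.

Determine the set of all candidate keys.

{C}⁺: C→EHJ adds E, H, J; H→D adds D; C→A adds A; AD→CF adds F → {A, C, D, E, F, H, J}.
{A, D}⁺: AD→CF adds C, F; C→EHJ adds E, H, J → {A, C, D, E, F, H, J}. Minimal: {D}⁺ = {D}; {A}⁺ = {A} — none reach the full schema.
{A, H}⁺: H→D adds D; AD→CF adds C, F; C→EHJ adds E, J → {A, C, D, E, F, H, J}. Minimal: {H}⁺ = {D, H}; {A}⁺ = {A} — none reach the full schema.
{E, F, H}⁺: H→D adds D; FH→DJ adds J; EFJ→AC adds A, C → {A, C, D, E, F, H, J}. Minimal: {F, H}⁺ = {D, F, H, J}; {E, H}⁺ = {D, E, H}; {E, F}⁺ = {E, F} — none reach the full schema.
{E, F, J}⁺: EFJ→AC adds A, C; AC→DH adds D, H → {A, C, D, E, F, H, J}. Minimal: {F, J}⁺ = {F, J}; {E, J}⁺ = {E, J}; {E, F}⁺ = {E, F} — none reach the full schema.
Any other superkey contains one of these as a subset, so there are no further candidate keys.

(C), (A, D), (A, H), (E, F, H), (E, F, J)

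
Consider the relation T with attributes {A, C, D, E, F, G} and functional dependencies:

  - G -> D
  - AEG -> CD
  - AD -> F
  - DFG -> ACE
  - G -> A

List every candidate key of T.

Attribute G never appears on the right-hand side of any dependency, so G must belong to every candidate key.
{G}⁺ = {A, C, D, E, F, G}, which is all of the schema, so {G} is the only candidate key.

{G}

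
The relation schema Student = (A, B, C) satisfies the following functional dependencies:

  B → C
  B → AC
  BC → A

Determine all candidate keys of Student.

{B}

Attribute B never appears on the right-hand side of any dependency, so B must belong to every candidate key.
{B}⁺ = {A, B, C}, which is all of the schema, so {B} is the only candidate key.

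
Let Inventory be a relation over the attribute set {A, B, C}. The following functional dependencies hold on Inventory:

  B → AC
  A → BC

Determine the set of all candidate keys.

{A}; {B}

{A}⁺: A→BC adds B, C → {A, B, C}.
{B}⁺: B→AC adds A, C → {A, B, C}.
Any other superkey contains one of these as a subset, so there are no further candidate keys.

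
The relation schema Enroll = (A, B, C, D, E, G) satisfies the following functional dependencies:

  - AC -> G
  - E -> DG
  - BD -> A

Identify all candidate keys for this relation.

(B, C, E)

Attributes B, C, E never appear on any right-hand side, so every candidate key must contain {B, C, E}.
{B, C, E}⁺ = {A, B, C, D, E, G}, which is all of the schema, so {B, C, E} is the only candidate key.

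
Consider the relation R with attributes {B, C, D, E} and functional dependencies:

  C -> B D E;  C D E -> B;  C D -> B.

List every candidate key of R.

{C}

Attribute C never appears on the right-hand side of any dependency, so C must belong to every candidate key.
{C}⁺ = {B, C, D, E}, which is all of the schema, so {C} is the only candidate key.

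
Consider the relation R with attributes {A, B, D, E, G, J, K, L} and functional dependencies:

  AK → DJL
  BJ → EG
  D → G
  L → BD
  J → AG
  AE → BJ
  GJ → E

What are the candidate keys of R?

Attribute K never appears on the right-hand side of any dependency, so K must belong to every candidate key.
{K}⁺ = {K}, which is not all of the schema, so we must add further attributes.
{A, K}⁺: AK→DJL adds D, J, L; D→G adds G; L→BD adds B; GJ→E adds E → {A, B, D, E, G, J, K, L}. Minimal: {K}⁺ = {K}; {A}⁺ = {A} — none reach the full schema.
{J, K}⁺: J→AG adds A, G; GJ→E adds E; AK→DJL adds D, L; L→BD adds B → {A, B, D, E, G, J, K, L}. Minimal: {K}⁺ = {K}; {J}⁺ = {A, B, E, G, J} — none reach the full schema.

AK, JK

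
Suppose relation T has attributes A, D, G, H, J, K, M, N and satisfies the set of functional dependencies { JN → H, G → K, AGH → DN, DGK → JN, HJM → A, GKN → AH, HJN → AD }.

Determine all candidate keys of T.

Attributes G, M never appear on any right-hand side, so every candidate key must contain {G, M}.
{G, M}⁺ = {G, K, M}, which is not all of the schema, so we must add further attributes.
{D, G, M}⁺: G→K adds K; DGK→JN adds J, N; GKN→AH adds A, H → {A, D, G, H, J, K, M, N}. Minimal: {G, M}⁺ = {G, K, M}; {D, M}⁺ = {D, M}; {D, G}⁺ = {A, D, G, H, J, K, N} — none reach the full schema.
{G, M, N}⁺: G→K adds K; GKN→AH adds A, H; AGH→DN adds D; DGK→JN adds J → {A, D, G, H, J, K, M, N}. Minimal: {M, N}⁺ = {M, N}; {G, N}⁺ = {A, D, G, H, J, K, N}; {G, M}⁺ = {G, K, M} — none reach the full schema.
{A, G, H, M}⁺: G→K adds K; AGH→DN adds D, N; DGK→JN adds J → {A, D, G, H, J, K, M, N}. Minimal: {G, H, M}⁺ = {G, H, K, M}; {A, H, M}⁺ = {A, H, M}; {A, G, M}⁺ = {A, G, K, M}; … — none reach the full schema.
{G, H, J, M}⁺: G→K adds K; HJM→A adds A; AGH→DN adds D, N → {A, D, G, H, J, K, M, N}. Minimal: {H, J, M}⁺ = {A, H, J, M}; {G, J, M}⁺ = {G, J, K, M}; {G, H, M}⁺ = {G, H, K, M}; … — none reach the full schema.
Any other superkey contains one of these as a subset, so there are no further candidate keys.

{D, G, M}; {G, M, N}; {A, G, H, M}; {G, H, J, M}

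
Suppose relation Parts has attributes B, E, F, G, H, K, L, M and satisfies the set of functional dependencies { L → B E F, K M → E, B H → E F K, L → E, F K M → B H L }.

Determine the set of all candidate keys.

{B, G, H, M}⁺: BH→EFK adds E, F, K; FKM→BHL adds L → {B, E, F, G, H, K, L, M}. Minimal: {G, H, M}⁺ = {G, H, M}; {B, H, M}⁺ = {B, E, F, H, K, L, M}; {B, G, M}⁺ = {B, G, M}; … — none reach the full schema.
{F, G, K, M}⁺: KM→E adds E; FKM→BHL adds B, H, L → {B, E, F, G, H, K, L, M}. Minimal: {G, K, M}⁺ = {E, G, K, M}; {F, K, M}⁺ = {B, E, F, H, K, L, M}; {F, G, M}⁺ = {F, G, M}; … — none reach the full schema.
{G, H, L, M}⁺: L→BEF adds B, E, F; BH→EFK adds K → {B, E, F, G, H, K, L, M}. Minimal: {H, L, M}⁺ = {B, E, F, H, K, L, M}; {G, L, M}⁺ = {B, E, F, G, L, M}; {G, H, M}⁺ = {G, H, M}; … — none reach the full schema.
{G, K, L, M}⁺: L→BEF adds B, E, F; FKM→BHL adds H → {B, E, F, G, H, K, L, M}. Minimal: {K, L, M}⁺ = {B, E, F, H, K, L, M}; {G, L, M}⁺ = {B, E, F, G, L, M}; {G, K, M}⁺ = {E, G, K, M}; … — none reach the full schema.
Any other superkey contains one of these as a subset, so there are no further candidate keys.

(B, G, H, M); (F, G, K, M); (G, H, L, M); (G, K, L, M)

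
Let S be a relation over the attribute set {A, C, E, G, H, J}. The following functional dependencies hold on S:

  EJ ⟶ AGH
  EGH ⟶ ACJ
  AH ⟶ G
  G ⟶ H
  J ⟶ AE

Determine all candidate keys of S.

{J}, {E, G}, {A, E, H}

{J}⁺: J→AE adds A, E; EJ→AGH adds G, H; EGH→ACJ adds C → {A, C, E, G, H, J}.
{E, G}⁺: G→H adds H; EGH→ACJ adds A, C, J → {A, C, E, G, H, J}. Minimal: {G}⁺ = {G, H}; {E}⁺ = {E} — none reach the full schema.
{A, E, H}⁺: AH→G adds G; EGH→ACJ adds C, J → {A, C, E, G, H, J}. Minimal: {E, H}⁺ = {E, H}; {A, H}⁺ = {A, G, H}; {A, E}⁺ = {A, E} — none reach the full schema.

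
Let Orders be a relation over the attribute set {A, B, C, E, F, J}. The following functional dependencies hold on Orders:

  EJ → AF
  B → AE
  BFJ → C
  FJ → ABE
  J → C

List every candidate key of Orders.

{B, J}, {E, J}, {F, J}

{B, J}⁺: B→AE adds A, E; J→C adds C; EJ→AF adds F → {A, B, C, E, F, J}. Minimal: {J}⁺ = {C, J}; {B}⁺ = {A, B, E} — none reach the full schema.
{E, J}⁺: EJ→AF adds A, F; FJ→ABE adds B; J→C adds C → {A, B, C, E, F, J}. Minimal: {J}⁺ = {C, J}; {E}⁺ = {E} — none reach the full schema.
{F, J}⁺: FJ→ABE adds A, B, E; J→C adds C → {A, B, C, E, F, J}. Minimal: {J}⁺ = {C, J}; {F}⁺ = {F} — none reach the full schema.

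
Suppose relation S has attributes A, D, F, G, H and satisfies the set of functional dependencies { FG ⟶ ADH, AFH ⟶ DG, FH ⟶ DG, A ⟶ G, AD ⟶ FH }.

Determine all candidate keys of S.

{A, D}⁺: A→G adds G; AD→FH adds F, H → {A, D, F, G, H}. Minimal: {D}⁺ = {D}; {A}⁺ = {A, G} — none reach the full schema.
{A, F}⁺: A→G adds G; FG→ADH adds D, H → {A, D, F, G, H}. Minimal: {F}⁺ = {F}; {A}⁺ = {A, G} — none reach the full schema.
{F, G}⁺: FG→ADH adds A, D, H → {A, D, F, G, H}. Minimal: {G}⁺ = {G}; {F}⁺ = {F} — none reach the full schema.
{F, H}⁺: FH→DG adds D, G; FG→ADH adds A → {A, D, F, G, H}. Minimal: {H}⁺ = {H}; {F}⁺ = {F} — none reach the full schema.
Any other superkey contains one of these as a subset, so there are no further candidate keys.

{A, D}; {A, F}; {F, G}; {F, H}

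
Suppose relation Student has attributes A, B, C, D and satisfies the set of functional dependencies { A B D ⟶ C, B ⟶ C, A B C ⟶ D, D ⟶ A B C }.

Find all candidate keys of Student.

D, AB

{D}⁺: D→ABC adds A, B, C → {A, B, C, D}.
{A, B}⁺: B→C adds C; ABC→D adds D → {A, B, C, D}.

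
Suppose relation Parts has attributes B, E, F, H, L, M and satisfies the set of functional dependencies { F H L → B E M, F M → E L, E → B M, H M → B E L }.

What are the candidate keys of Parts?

(E, F, H); (F, H, L); (F, H, M)

Attributes F, H never appear on any right-hand side, so every candidate key must contain {F, H}.
{F, H}⁺ = {F, H}, which is not all of the schema, so we must add further attributes.
{E, F, H}⁺: E→BM adds B, M; HM→BEL adds L → {B, E, F, H, L, M}. Minimal: {F, H}⁺ = {F, H}; {E, H}⁺ = {B, E, H, L, M}; {E, F}⁺ = {B, E, F, L, M} — none reach the full schema.
{F, H, L}⁺: FHL→BEM adds B, E, M → {B, E, F, H, L, M}. Minimal: {H, L}⁺ = {H, L}; {F, L}⁺ = {F, L}; {F, H}⁺ = {F, H} — none reach the full schema.
{F, H, M}⁺: FM→EL adds E, L; E→BM adds B → {B, E, F, H, L, M}. Minimal: {H, M}⁺ = {B, E, H, L, M}; {F, M}⁺ = {B, E, F, L, M}; {F, H}⁺ = {F, H} — none reach the full schema.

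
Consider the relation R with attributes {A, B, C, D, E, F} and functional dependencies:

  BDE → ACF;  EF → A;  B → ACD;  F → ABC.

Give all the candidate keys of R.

Attribute E never appears on the right-hand side of any dependency, so E must belong to every candidate key.
{E}⁺ = {E}, which is not all of the schema, so we must add further attributes.
{B, E}⁺: B→ACD adds A, C, D; BDE→ACF adds F → {A, B, C, D, E, F}. Minimal: {E}⁺ = {E}; {B}⁺ = {A, B, C, D} — none reach the full schema.
{E, F}⁺: EF→A adds A; F→ABC adds B, C; B→ACD adds D → {A, B, C, D, E, F}. Minimal: {F}⁺ = {A, B, C, D, F}; {E}⁺ = {E} — none reach the full schema.
Any other superkey contains one of these as a subset, so there are no further candidate keys.

BE, EF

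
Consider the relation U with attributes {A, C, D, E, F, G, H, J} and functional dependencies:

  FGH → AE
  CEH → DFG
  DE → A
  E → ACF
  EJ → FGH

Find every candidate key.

{E, J}, {F, G, H, J}

{E, J}⁺: E→ACF adds A, C, F; EJ→FGH adds G, H; CEH→DFG adds D → {A, C, D, E, F, G, H, J}.
{F, G, H, J}⁺: FGH→AE adds A, E; E→ACF adds C; CEH→DFG adds D → {A, C, D, E, F, G, H, J}.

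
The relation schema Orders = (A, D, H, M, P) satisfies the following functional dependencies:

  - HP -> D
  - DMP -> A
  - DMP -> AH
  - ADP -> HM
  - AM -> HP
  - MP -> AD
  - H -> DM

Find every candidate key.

{A, H}⁺: H→DM adds D, M; AM→HP adds P → {A, D, H, M, P}. Minimal: {H}⁺ = {D, H, M}; {A}⁺ = {A} — none reach the full schema.
{A, M}⁺: AM→HP adds H, P; MP→AD adds D → {A, D, H, M, P}. Minimal: {M}⁺ = {M}; {A}⁺ = {A} — none reach the full schema.
{H, P}⁺: HP→D adds D; H→DM adds M; DMP→A adds A → {A, D, H, M, P}. Minimal: {P}⁺ = {P}; {H}⁺ = {D, H, M} — none reach the full schema.
{M, P}⁺: MP→AD adds A, D; DMP→AH adds H → {A, D, H, M, P}. Minimal: {P}⁺ = {P}; {M}⁺ = {M} — none reach the full schema.
{A, D, P}⁺: ADP→HM adds H, M → {A, D, H, M, P}. Minimal: {D, P}⁺ = {D, P}; {A, P}⁺ = {A, P}; {A, D}⁺ = {A, D} — none reach the full schema.
Any other superkey contains one of these as a subset, so there are no further candidate keys.

{A, H}; {A, M}; {H, P}; {M, P}; {A, D, P}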